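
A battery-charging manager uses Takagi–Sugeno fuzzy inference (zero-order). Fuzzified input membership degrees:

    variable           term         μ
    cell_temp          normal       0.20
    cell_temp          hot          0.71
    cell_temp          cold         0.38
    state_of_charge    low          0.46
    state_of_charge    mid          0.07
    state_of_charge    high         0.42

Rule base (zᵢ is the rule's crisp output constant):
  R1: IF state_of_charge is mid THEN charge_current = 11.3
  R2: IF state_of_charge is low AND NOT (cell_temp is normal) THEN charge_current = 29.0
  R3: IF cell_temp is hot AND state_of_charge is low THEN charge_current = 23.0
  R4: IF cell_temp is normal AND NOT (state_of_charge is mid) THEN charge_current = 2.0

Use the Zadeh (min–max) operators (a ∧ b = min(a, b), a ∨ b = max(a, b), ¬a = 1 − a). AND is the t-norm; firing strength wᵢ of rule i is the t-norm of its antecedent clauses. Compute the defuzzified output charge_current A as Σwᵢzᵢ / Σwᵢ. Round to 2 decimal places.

R1 (z=11.3): mid=0.07 → w = 0.07
R2 (z=29.0): low=0.46, ¬normal=1−0.20=0.80; AND[min(a, b)] → w = 0.46
R3 (z=23.0): hot=0.71, low=0.46; AND[min(a, b)] → w = 0.46
R4 (z=2.0): normal=0.20, ¬mid=1−0.07=0.93; AND[min(a, b)] → w = 0.20
Weighted average = (0.07·11.3 + 0.46·29.0 + 0.46·23.0 + 0.20·2.0) / (0.07 + 0.46 + 0.46 + 0.20)
  = 25.1110 / 1.1900 = 21.10

21.10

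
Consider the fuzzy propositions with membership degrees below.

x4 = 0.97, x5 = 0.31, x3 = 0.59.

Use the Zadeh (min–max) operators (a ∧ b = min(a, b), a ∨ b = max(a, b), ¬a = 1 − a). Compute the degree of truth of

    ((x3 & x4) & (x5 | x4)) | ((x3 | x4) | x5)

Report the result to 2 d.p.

0.97

x3 & x4 = min(a, b) on (0.59, 0.97) = 0.59
x5 | x4 = max(a, b) on (0.31, 0.97) = 0.97
(x3 & x4) & (x5 | x4) = min(a, b) on (0.59, 0.97) = 0.59
x3 | x4 = max(a, b) on (0.59, 0.97) = 0.97
(x3 | x4) | x5 = max(a, b) on (0.97, 0.31) = 0.97
((x3 & x4) & (x5 | x4)) | ((x3 | x4) | x5) = max(a, b) on (0.59, 0.97) = 0.97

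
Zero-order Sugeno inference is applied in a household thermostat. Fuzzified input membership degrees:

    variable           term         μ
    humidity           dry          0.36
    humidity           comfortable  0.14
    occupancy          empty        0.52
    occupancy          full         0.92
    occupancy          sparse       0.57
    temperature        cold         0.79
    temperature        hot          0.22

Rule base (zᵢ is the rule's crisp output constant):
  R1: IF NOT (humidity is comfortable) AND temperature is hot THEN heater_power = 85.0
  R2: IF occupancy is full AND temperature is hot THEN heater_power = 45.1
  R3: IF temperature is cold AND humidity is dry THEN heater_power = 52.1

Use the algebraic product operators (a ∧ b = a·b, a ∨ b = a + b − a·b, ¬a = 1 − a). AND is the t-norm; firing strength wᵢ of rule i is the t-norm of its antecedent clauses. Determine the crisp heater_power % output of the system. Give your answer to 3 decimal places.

59.212

R1 (z=85.0): ¬comfortable=1−0.14=0.86, hot=0.22; AND[a·b] → w = 0.1892
R2 (z=45.1): full=0.92, hot=0.22; AND[a·b] → w = 0.2024
R3 (z=52.1): cold=0.79, dry=0.36; AND[a·b] → w = 0.2844
Weighted average = (0.1892·85.0 + 0.2024·45.1 + 0.2844·52.1) / (0.1892 + 0.2024 + 0.2844)
  = 40.0275 / 0.6760 = 59.212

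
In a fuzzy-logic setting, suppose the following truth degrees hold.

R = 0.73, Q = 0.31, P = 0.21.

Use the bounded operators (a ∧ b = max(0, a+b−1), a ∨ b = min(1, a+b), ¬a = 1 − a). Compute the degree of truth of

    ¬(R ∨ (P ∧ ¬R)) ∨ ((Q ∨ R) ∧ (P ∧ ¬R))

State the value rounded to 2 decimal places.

¬R = 1 − 0.73 = 0.27
P ∧ ¬R = max(0, a+b−1) on (0.21, 0.27) = 0.00
R ∨ (P ∧ ¬R) = min(1, a+b) on (0.73, 0.00) = 0.73
¬(R ∨ (P ∧ ¬R)) = 1 − 0.73 = 0.27
Q ∨ R = min(1, a+b) on (0.31, 0.73) = 1.00
¬R = 1 − 0.73 = 0.27
P ∧ ¬R = max(0, a+b−1) on (0.21, 0.27) = 0.00
(Q ∨ R) ∧ (P ∧ ¬R) = max(0, a+b−1) on (1.00, 0.00) = 0.00
¬(R ∨ (P ∧ ¬R)) ∨ ((Q ∨ R) ∧ (P ∧ ¬R)) = min(1, a+b) on (0.27, 0.00) = 0.27

0.27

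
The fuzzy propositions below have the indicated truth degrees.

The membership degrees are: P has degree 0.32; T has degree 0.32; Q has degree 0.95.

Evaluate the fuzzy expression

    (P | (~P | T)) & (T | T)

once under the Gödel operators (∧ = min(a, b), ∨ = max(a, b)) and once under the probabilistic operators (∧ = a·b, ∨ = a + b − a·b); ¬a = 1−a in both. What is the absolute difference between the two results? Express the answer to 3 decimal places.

Under Gödel:
  ~P = 1 − 0.32 = 0.68
  ~P | T = max(a, b) on (0.68, 0.32) = 0.68
  P | (~P | T) = max(a, b) on (0.32, 0.68) = 0.68
  T | T = max(a, b) on (0.32, 0.32) = 0.32
  (P | (~P | T)) & (T | T) = min(a, b) on (0.68, 0.32) = 0.32
  → value = 0.3200
Under probabilistic:
  ~P = 1 − 0.3200 = 0.6800
  ~P | T = a + b − a·b on (0.6800, 0.3200) = 0.7824
  P | (~P | T) = a + b − a·b on (0.3200, 0.7824) = 0.8520
  T | T = a + b − a·b on (0.3200, 0.3200) = 0.5376
  (P | (~P | T)) & (T | T) = a·b on (0.8520, 0.5376) = 0.4581
  → value = 0.4581
|0.3200 − 0.4581| = 0.138

0.138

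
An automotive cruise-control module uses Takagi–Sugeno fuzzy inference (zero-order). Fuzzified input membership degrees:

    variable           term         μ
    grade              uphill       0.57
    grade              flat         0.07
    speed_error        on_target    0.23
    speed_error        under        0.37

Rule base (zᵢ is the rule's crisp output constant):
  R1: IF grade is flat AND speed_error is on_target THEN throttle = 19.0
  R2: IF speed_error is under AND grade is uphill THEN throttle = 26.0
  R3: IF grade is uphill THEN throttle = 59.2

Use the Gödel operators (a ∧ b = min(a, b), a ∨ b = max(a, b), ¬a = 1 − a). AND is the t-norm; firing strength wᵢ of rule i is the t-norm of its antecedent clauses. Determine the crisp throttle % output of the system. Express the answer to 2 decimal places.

44.25

R1 (z=19.0): flat=0.07, on_target=0.23; AND[min(a, b)] → w = 0.07
R2 (z=26.0): under=0.37, uphill=0.57; AND[min(a, b)] → w = 0.37
R3 (z=59.2): uphill=0.57 → w = 0.57
Weighted average = (0.07·19.0 + 0.37·26.0 + 0.57·59.2) / (0.07 + 0.37 + 0.57)
  = 44.6940 / 1.0100 = 44.25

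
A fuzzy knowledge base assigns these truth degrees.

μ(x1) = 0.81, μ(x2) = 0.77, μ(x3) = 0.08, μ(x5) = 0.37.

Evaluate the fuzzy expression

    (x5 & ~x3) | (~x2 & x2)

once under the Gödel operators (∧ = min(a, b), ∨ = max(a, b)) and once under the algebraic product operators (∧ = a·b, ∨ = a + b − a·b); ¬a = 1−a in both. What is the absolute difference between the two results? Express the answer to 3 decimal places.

0.087

Under Gödel:
  ~x3 = 1 − 0.08 = 0.92
  x5 & ~x3 = min(a, b) on (0.37, 0.92) = 0.37
  ~x2 = 1 − 0.77 = 0.23
  ~x2 & x2 = min(a, b) on (0.23, 0.77) = 0.23
  (x5 & ~x3) | (~x2 & x2) = max(a, b) on (0.37, 0.23) = 0.37
  → value = 0.3700
Under algebraic product:
  ~x3 = 1 − 0.0800 = 0.9200
  x5 & ~x3 = a·b on (0.3700, 0.9200) = 0.3404
  ~x2 = 1 − 0.7700 = 0.2300
  ~x2 & x2 = a·b on (0.2300, 0.7700) = 0.1771
  (x5 & ~x3) | (~x2 & x2) = a + b − a·b on (0.3404, 0.1771) = 0.4572
  → value = 0.4572
|0.3700 − 0.4572| = 0.087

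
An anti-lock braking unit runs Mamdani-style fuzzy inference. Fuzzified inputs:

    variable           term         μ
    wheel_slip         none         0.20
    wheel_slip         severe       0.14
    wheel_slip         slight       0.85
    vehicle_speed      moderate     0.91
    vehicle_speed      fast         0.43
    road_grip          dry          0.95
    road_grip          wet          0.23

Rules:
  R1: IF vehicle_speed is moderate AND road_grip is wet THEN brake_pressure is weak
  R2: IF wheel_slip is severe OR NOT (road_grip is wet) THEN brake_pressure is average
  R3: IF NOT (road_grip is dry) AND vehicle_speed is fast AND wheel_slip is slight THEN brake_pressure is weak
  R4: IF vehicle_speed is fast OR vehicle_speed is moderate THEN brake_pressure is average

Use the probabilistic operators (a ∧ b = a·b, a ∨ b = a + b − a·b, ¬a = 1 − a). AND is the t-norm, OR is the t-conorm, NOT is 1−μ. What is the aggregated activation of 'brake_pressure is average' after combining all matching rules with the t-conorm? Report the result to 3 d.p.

R1: moderate=0.91, wet=0.23; AND[a·b] → w = 0.2093
R2: severe=0.14, ¬wet=1−0.23=0.77; OR[a + b − a·b] → w = 0.8022
R3: ¬dry=1−0.95=0.05, fast=0.43, slight=0.85; AND[a·b] → w = 0.0183
R4: fast=0.43, moderate=0.91; OR[a + b − a·b] → w = 0.9487
Rules with consequent 'average': {R2, R4} → strengths 0.8022, 0.9487
Aggregate via t-conorm [a + b − a·b]: 0.9899

0.990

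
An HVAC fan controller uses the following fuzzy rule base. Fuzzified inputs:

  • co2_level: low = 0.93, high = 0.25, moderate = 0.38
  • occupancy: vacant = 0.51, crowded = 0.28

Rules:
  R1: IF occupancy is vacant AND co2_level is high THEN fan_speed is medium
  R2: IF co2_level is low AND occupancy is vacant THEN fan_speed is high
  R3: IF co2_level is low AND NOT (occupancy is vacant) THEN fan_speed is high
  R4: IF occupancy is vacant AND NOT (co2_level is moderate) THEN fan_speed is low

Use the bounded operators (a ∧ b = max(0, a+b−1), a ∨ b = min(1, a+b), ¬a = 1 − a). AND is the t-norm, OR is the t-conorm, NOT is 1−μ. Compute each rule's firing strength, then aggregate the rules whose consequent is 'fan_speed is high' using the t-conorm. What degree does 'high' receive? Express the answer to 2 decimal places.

R1: vacant=0.51, high=0.25; AND[max(0, a+b−1)] → w = 0.00
R2: low=0.93, vacant=0.51; AND[max(0, a+b−1)] → w = 0.44
R3: low=0.93, ¬vacant=1−0.51=0.49; AND[max(0, a+b−1)] → w = 0.42
R4: vacant=0.51, ¬moderate=1−0.38=0.62; AND[max(0, a+b−1)] → w = 0.13
Rules with consequent 'high': {R2, R3} → strengths 0.44, 0.42
Aggregate via t-conorm [min(1, a+b)]: 0.86

0.86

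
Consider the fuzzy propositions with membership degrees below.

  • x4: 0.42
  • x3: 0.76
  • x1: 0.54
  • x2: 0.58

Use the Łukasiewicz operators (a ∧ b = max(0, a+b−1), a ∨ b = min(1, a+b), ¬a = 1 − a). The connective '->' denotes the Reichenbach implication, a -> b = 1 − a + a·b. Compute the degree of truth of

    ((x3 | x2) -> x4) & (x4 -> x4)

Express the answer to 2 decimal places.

0.18

x3 | x2 = min(1, a+b) on (0.76, 0.58) = 1.00
(x3 | x2) -> x4  [Reichenbach: 1 − a + a·b] with a=1.00, b=0.42 → 0.42
x4 -> x4  [Reichenbach: 1 − a + a·b] with a=0.42, b=0.42 → 0.76
((x3 | x2) -> x4) & (x4 -> x4) = max(0, a+b−1) on (0.42, 0.76) = 0.18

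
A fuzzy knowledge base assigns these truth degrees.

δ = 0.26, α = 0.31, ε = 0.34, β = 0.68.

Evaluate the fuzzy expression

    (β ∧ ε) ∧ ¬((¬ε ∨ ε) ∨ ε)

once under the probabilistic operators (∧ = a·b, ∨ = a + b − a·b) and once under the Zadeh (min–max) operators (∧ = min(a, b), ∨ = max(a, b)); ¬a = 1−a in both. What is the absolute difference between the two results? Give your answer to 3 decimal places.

0.306

Under probabilistic:
  β ∧ ε = a·b on (0.6800, 0.3400) = 0.2312
  ¬ε = 1 − 0.3400 = 0.6600
  ¬ε ∨ ε = a + b − a·b on (0.6600, 0.3400) = 0.7756
  (¬ε ∨ ε) ∨ ε = a + b − a·b on (0.7756, 0.3400) = 0.8519
  ¬((¬ε ∨ ε) ∨ ε) = 1 − 0.8519 = 0.1481
  (β ∧ ε) ∧ ¬((¬ε ∨ ε) ∨ ε) = a·b on (0.2312, 0.1481) = 0.0342
  → value = 0.0342
Under Zadeh (min–max):
  β ∧ ε = min(a, b) on (0.68, 0.34) = 0.34
  ¬ε = 1 − 0.34 = 0.66
  ¬ε ∨ ε = max(a, b) on (0.66, 0.34) = 0.66
  (¬ε ∨ ε) ∨ ε = max(a, b) on (0.66, 0.34) = 0.66
  ¬((¬ε ∨ ε) ∨ ε) = 1 − 0.66 = 0.34
  (β ∧ ε) ∧ ¬((¬ε ∨ ε) ∨ ε) = min(a, b) on (0.34, 0.34) = 0.34
  → value = 0.3400
|0.0342 − 0.3400| = 0.306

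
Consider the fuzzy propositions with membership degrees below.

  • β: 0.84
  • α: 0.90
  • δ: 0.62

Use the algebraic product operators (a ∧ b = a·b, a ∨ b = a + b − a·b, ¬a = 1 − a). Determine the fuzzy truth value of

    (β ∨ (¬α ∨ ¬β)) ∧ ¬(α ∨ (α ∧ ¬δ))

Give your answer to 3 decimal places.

¬α = 1 − 0.9000 = 0.1000
¬β = 1 − 0.8400 = 0.1600
¬α ∨ ¬β = a + b − a·b on (0.1000, 0.1600) = 0.2440
β ∨ (¬α ∨ ¬β) = a + b − a·b on (0.8400, 0.2440) = 0.8790
¬δ = 1 − 0.6200 = 0.3800
α ∧ ¬δ = a·b on (0.9000, 0.3800) = 0.3420
α ∨ (α ∧ ¬δ) = a + b − a·b on (0.9000, 0.3420) = 0.9342
¬(α ∨ (α ∧ ¬δ)) = 1 − 0.9342 = 0.0658
(β ∨ (¬α ∨ ¬β)) ∧ ¬(α ∨ (α ∧ ¬δ)) = a·b on (0.8790, 0.0658) = 0.0578

0.058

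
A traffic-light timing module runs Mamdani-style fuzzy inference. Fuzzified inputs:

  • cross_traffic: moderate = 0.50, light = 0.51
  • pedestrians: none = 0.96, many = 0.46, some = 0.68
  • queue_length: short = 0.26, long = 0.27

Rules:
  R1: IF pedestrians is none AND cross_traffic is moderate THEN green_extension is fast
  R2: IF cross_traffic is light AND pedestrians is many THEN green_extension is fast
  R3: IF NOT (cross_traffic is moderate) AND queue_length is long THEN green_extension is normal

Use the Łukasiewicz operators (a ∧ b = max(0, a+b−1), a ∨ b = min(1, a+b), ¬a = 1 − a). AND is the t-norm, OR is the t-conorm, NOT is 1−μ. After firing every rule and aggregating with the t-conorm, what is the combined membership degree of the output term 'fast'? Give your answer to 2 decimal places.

0.46

R1: none=0.96, moderate=0.50; AND[max(0, a+b−1)] → w = 0.46
R2: light=0.51, many=0.46; AND[max(0, a+b−1)] → w = 0.00
R3: ¬moderate=1−0.50=0.50, long=0.27; AND[max(0, a+b−1)] → w = 0.00
Rules with consequent 'fast': {R1, R2} → strengths 0.46, 0.00
Aggregate via t-conorm [min(1, a+b)]: 0.46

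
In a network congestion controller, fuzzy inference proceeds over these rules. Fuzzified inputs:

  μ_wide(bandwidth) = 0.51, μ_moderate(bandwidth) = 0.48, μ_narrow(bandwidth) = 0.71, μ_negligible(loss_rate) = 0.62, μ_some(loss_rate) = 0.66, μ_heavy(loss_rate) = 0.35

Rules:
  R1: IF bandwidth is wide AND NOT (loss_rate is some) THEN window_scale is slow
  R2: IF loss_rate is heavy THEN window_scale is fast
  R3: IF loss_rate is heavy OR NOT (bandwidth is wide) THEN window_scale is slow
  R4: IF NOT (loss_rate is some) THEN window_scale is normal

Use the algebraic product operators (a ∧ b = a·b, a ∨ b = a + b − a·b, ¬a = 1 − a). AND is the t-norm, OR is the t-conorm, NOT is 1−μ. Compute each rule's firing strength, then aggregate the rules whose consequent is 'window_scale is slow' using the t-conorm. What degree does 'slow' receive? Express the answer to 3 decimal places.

R1: wide=0.51, ¬some=1−0.66=0.34; AND[a·b] → w = 0.1734
R2: heavy=0.35 → w = 0.3500
R3: heavy=0.35, ¬wide=1−0.51=0.49; OR[a + b − a·b] → w = 0.6685
R4: ¬some=1−0.66=0.34 → w = 0.3400
Rules with consequent 'slow': {R1, R3} → strengths 0.1734, 0.6685
Aggregate via t-conorm [a + b − a·b]: 0.7260

0.726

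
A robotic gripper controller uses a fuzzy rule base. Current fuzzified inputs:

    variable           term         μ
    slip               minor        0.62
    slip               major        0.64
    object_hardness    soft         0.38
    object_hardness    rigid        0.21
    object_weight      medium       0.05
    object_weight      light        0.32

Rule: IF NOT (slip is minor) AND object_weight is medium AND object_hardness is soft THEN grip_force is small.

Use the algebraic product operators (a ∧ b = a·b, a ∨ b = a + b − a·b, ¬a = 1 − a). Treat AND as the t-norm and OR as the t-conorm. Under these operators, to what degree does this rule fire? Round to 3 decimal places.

0.007

firing strength: ¬minor=1−0.62=0.38, medium=0.05, soft=0.38; AND[a·b] → w = 0.0072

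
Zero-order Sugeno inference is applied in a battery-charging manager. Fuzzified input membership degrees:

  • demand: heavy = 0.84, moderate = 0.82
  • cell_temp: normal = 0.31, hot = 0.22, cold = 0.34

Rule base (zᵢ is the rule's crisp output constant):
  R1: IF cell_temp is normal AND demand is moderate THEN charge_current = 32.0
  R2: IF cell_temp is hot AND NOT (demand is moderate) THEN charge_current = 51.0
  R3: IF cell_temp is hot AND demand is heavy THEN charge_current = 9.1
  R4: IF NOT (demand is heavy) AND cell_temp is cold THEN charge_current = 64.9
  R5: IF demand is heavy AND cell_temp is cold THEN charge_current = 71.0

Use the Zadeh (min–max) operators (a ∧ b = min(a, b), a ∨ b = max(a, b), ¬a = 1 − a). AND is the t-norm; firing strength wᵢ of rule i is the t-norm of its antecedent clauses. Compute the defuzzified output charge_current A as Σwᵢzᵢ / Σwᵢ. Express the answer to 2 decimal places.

45.97

R1 (z=32.0): normal=0.31, moderate=0.82; AND[min(a, b)] → w = 0.31
R2 (z=51.0): hot=0.22, ¬moderate=1−0.82=0.18; AND[min(a, b)] → w = 0.18
R3 (z=9.1): hot=0.22, heavy=0.84; AND[min(a, b)] → w = 0.22
R4 (z=64.9): ¬heavy=1−0.84=0.16, cold=0.34; AND[min(a, b)] → w = 0.16
R5 (z=71.0): heavy=0.84, cold=0.34; AND[min(a, b)] → w = 0.34
Weighted average = (0.31·32.0 + 0.18·51.0 + 0.22·9.1 + 0.16·64.9 + 0.34·71.0) / (0.31 + 0.18 + 0.22 + 0.16 + 0.34)
  = 55.6260 / 1.2100 = 45.97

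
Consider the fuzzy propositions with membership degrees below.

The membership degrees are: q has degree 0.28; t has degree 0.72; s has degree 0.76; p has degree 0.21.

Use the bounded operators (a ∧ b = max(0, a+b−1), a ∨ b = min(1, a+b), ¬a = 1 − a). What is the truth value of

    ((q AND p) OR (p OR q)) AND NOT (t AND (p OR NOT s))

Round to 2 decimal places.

q AND p = max(0, a+b−1) on (0.28, 0.21) = 0.00
p OR q = min(1, a+b) on (0.21, 0.28) = 0.49
(q AND p) OR (p OR q) = min(1, a+b) on (0.00, 0.49) = 0.49
NOT s = 1 − 0.76 = 0.24
p OR NOT s = min(1, a+b) on (0.21, 0.24) = 0.45
t AND (p OR NOT s) = max(0, a+b−1) on (0.72, 0.45) = 0.17
NOT (t AND (p OR NOT s)) = 1 − 0.17 = 0.83
((q AND p) OR (p OR q)) AND NOT (t AND (p OR NOT s)) = max(0, a+b−1) on (0.49, 0.83) = 0.32

0.32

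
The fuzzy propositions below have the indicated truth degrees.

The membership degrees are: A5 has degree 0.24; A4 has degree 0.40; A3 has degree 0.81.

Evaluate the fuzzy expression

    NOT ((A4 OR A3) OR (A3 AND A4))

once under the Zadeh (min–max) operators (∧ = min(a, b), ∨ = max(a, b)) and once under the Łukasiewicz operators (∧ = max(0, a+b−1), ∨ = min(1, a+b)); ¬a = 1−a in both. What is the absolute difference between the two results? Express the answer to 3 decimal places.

Under Zadeh (min–max):
  A4 OR A3 = max(a, b) on (0.40, 0.81) = 0.81
  A3 AND A4 = min(a, b) on (0.81, 0.40) = 0.40
  (A4 OR A3) OR (A3 AND A4) = max(a, b) on (0.81, 0.40) = 0.81
  NOT ((A4 OR A3) OR (A3 AND A4)) = 1 − 0.81 = 0.19
  → value = 0.1900
Under Łukasiewicz:
  A4 OR A3 = min(1, a+b) on (0.40, 0.81) = 1.00
  A3 AND A4 = max(0, a+b−1) on (0.81, 0.40) = 0.21
  (A4 OR A3) OR (A3 AND A4) = min(1, a+b) on (1.00, 0.21) = 1.00
  NOT ((A4 OR A3) OR (A3 AND A4)) = 1 − 1.00 = 0.00
  → value = 0.0000
|0.1900 − 0.0000| = 0.190

0.190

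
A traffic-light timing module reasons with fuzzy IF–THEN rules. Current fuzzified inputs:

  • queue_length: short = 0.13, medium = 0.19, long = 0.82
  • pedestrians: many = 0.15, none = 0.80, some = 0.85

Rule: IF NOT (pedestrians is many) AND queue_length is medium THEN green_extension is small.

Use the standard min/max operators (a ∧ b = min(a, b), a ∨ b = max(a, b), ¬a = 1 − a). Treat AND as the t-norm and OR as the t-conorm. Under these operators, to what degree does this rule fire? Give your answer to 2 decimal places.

0.19

firing strength: ¬many=1−0.15=0.85, medium=0.19; AND[min(a, b)] → w = 0.19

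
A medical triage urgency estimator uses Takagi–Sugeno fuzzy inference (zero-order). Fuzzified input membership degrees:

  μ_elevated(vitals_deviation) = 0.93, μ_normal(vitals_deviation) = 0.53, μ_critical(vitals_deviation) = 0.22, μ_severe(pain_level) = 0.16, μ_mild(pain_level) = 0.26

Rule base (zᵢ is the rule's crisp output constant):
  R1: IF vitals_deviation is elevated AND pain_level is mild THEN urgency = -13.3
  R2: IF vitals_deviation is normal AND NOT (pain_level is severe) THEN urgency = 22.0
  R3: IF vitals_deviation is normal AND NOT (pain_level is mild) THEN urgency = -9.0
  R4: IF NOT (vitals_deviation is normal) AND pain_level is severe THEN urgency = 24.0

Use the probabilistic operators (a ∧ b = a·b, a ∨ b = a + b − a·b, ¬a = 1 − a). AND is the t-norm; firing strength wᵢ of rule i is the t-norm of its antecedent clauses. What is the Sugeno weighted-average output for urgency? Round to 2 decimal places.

R1 (z=-13.3): elevated=0.93, mild=0.26; AND[a·b] → w = 0.2418
R2 (z=22.0): normal=0.53, ¬severe=1−0.16=0.84; AND[a·b] → w = 0.4452
R3 (z=-9.0): normal=0.53, ¬mild=1−0.26=0.74; AND[a·b] → w = 0.3922
R4 (z=24.0): ¬normal=1−0.53=0.47, severe=0.16; AND[a·b] → w = 0.0752
Weighted average = (0.2418·-13.3 + 0.4452·22.0 + 0.3922·-9.0 + 0.0752·24.0) / (0.2418 + 0.4452 + 0.3922 + 0.0752)
  = 4.8535 / 1.1544 = 4.20

4.20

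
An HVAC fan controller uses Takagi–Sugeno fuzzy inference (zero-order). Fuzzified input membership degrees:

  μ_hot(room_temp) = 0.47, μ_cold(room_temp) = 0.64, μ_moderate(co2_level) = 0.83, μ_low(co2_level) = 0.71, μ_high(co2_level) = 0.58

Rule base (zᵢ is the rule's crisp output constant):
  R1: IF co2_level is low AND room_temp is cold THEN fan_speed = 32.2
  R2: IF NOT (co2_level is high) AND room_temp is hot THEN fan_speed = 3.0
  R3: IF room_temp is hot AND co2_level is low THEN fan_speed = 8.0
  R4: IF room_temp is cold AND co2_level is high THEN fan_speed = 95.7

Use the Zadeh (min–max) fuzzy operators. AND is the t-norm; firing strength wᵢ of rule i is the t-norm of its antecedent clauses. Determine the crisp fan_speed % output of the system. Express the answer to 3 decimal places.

38.452

R1 (z=32.2): low=0.71, cold=0.64; AND[min(a, b)] → w = 0.64
R2 (z=3.0): ¬high=1−0.58=0.42, hot=0.47; AND[min(a, b)] → w = 0.42
R3 (z=8.0): hot=0.47, low=0.71; AND[min(a, b)] → w = 0.47
R4 (z=95.7): cold=0.64, high=0.58; AND[min(a, b)] → w = 0.58
Weighted average = (0.64·32.2 + 0.42·3.0 + 0.47·8.0 + 0.58·95.7) / (0.64 + 0.42 + 0.47 + 0.58)
  = 81.1340 / 2.1100 = 38.452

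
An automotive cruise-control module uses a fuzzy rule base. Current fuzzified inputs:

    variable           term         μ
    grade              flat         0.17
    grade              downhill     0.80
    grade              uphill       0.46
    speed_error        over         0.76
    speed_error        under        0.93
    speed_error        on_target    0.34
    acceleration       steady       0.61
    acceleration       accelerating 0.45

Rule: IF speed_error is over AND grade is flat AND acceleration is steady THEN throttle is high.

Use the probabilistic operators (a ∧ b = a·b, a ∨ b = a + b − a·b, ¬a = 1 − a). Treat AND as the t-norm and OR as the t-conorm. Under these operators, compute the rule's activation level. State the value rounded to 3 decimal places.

0.079

firing strength: over=0.76, flat=0.17, steady=0.61; AND[a·b] → w = 0.0788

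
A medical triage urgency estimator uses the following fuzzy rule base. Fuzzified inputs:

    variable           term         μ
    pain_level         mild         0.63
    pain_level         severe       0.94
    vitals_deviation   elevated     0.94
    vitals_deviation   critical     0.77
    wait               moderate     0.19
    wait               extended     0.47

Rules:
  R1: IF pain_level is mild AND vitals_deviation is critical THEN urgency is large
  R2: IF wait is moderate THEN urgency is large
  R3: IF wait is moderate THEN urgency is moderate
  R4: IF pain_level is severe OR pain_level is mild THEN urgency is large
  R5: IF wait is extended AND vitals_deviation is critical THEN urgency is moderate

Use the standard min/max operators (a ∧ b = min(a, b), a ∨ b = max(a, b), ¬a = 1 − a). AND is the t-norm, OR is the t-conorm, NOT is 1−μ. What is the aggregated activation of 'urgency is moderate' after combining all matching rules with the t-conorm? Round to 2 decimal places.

R1: mild=0.63, critical=0.77; AND[min(a, b)] → w = 0.63
R2: moderate=0.19 → w = 0.19
R3: moderate=0.19 → w = 0.19
R4: severe=0.94, mild=0.63; OR[max(a, b)] → w = 0.94
R5: extended=0.47, critical=0.77; AND[min(a, b)] → w = 0.47
Rules with consequent 'moderate': {R3, R5} → strengths 0.19, 0.47
Aggregate via t-conorm [max(a, b)]: 0.47

0.47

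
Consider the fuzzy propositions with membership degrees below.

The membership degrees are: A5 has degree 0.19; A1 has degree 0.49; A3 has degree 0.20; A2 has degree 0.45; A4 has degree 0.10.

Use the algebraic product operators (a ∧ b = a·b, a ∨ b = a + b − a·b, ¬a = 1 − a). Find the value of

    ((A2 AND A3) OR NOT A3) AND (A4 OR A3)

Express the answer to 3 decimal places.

0.229

A2 AND A3 = a·b on (0.4500, 0.2000) = 0.0900
NOT A3 = 1 − 0.2000 = 0.8000
(A2 AND A3) OR NOT A3 = a + b − a·b on (0.0900, 0.8000) = 0.8180
A4 OR A3 = a + b − a·b on (0.1000, 0.2000) = 0.2800
((A2 AND A3) OR NOT A3) AND (A4 OR A3) = a·b on (0.8180, 0.2800) = 0.2290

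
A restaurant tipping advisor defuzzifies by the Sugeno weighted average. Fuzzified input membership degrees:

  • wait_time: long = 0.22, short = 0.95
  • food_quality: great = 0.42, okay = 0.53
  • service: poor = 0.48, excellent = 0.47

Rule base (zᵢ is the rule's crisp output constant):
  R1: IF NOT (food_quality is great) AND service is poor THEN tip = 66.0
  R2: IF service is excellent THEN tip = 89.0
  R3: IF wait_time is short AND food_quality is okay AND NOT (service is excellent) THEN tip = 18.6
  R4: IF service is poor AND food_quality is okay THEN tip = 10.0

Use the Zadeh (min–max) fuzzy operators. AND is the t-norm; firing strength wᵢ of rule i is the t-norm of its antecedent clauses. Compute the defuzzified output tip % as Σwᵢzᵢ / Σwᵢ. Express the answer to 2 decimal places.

R1 (z=66.0): ¬great=1−0.42=0.58, poor=0.48; AND[min(a, b)] → w = 0.48
R2 (z=89.0): excellent=0.47 → w = 0.47
R3 (z=18.6): short=0.95, okay=0.53, ¬excellent=1−0.47=0.53; AND[min(a, b)] → w = 0.53
R4 (z=10.0): poor=0.48, okay=0.53; AND[min(a, b)] → w = 0.48
Weighted average = (0.48·66.0 + 0.47·89.0 + 0.53·18.6 + 0.48·10.0) / (0.48 + 0.47 + 0.53 + 0.48)
  = 88.1680 / 1.9600 = 44.98

44.98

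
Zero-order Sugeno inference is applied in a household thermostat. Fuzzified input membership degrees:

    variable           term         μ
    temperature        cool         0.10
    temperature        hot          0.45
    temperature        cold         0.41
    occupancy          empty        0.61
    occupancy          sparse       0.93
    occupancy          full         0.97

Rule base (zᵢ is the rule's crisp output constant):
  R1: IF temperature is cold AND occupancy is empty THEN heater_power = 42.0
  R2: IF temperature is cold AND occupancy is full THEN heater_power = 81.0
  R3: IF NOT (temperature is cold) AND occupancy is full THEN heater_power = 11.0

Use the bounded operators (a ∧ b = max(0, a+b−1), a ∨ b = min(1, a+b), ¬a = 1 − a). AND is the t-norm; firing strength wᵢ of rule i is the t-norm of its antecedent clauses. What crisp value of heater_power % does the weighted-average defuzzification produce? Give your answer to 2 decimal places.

39.35

R1 (z=42.0): cold=0.41, empty=0.61; AND[max(0, a+b−1)] → w = 0.02
R2 (z=81.0): cold=0.41, full=0.97; AND[max(0, a+b−1)] → w = 0.38
R3 (z=11.0): ¬cold=1−0.41=0.59, full=0.97; AND[max(0, a+b−1)] → w = 0.56
Weighted average = (0.02·42.0 + 0.38·81.0 + 0.56·11.0) / (0.02 + 0.38 + 0.56)
  = 37.7800 / 0.9600 = 39.35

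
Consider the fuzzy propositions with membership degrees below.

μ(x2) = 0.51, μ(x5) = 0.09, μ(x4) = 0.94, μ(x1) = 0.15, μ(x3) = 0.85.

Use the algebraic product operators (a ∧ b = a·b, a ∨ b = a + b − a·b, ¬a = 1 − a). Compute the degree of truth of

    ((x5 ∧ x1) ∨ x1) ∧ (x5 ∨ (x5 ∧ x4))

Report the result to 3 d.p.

x5 ∧ x1 = a·b on (0.0900, 0.1500) = 0.0135
(x5 ∧ x1) ∨ x1 = a + b − a·b on (0.0135, 0.1500) = 0.1615
x5 ∧ x4 = a·b on (0.0900, 0.9400) = 0.0846
x5 ∨ (x5 ∧ x4) = a + b − a·b on (0.0900, 0.0846) = 0.1670
((x5 ∧ x1) ∨ x1) ∧ (x5 ∨ (x5 ∧ x4)) = a·b on (0.1615, 0.1670) = 0.0270

0.027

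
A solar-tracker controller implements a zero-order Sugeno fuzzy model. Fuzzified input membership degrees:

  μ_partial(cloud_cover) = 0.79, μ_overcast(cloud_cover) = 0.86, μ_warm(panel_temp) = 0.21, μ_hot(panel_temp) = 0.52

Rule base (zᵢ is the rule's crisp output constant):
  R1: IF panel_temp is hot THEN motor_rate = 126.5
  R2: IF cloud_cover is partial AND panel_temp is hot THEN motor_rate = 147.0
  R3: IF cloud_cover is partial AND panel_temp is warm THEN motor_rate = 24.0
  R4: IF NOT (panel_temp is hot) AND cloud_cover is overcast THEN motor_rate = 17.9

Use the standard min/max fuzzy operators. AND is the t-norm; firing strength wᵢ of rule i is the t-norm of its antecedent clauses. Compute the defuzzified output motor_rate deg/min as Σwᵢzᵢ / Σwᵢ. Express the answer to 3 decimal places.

R1 (z=126.5): hot=0.52 → w = 0.52
R2 (z=147.0): partial=0.79, hot=0.52; AND[min(a, b)] → w = 0.52
R3 (z=24.0): partial=0.79, warm=0.21; AND[min(a, b)] → w = 0.21
R4 (z=17.9): ¬hot=1−0.52=0.48, overcast=0.86; AND[min(a, b)] → w = 0.48
Weighted average = (0.52·126.5 + 0.52·147.0 + 0.21·24.0 + 0.48·17.9) / (0.52 + 0.52 + 0.21 + 0.48)
  = 155.8520 / 1.7300 = 90.088

90.088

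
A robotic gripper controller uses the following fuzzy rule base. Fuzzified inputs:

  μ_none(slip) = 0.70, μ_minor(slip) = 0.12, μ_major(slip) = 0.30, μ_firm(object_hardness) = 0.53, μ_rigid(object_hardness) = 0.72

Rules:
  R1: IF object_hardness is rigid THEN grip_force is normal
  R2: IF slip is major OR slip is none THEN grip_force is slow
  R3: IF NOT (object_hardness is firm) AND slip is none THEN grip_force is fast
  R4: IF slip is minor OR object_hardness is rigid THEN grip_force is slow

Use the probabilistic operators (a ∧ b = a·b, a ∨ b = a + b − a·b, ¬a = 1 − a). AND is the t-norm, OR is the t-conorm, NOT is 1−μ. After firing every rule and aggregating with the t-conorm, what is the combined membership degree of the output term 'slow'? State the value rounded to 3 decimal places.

R1: rigid=0.72 → w = 0.7200
R2: major=0.30, none=0.70; OR[a + b − a·b] → w = 0.7900
R3: ¬firm=1−0.53=0.47, none=0.70; AND[a·b] → w = 0.3290
R4: minor=0.12, rigid=0.72; OR[a + b − a·b] → w = 0.7536
Rules with consequent 'slow': {R2, R4} → strengths 0.7900, 0.7536
Aggregate via t-conorm [a + b − a·b]: 0.9483

0.948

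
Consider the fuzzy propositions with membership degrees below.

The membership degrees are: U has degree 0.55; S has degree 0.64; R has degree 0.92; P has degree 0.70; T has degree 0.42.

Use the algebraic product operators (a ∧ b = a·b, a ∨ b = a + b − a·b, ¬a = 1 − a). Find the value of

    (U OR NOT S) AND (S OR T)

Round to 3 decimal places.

NOT S = 1 − 0.6400 = 0.3600
U OR NOT S = a + b − a·b on (0.5500, 0.3600) = 0.7120
S OR T = a + b − a·b on (0.6400, 0.4200) = 0.7912
(U OR NOT S) AND (S OR T) = a·b on (0.7120, 0.7912) = 0.5633

0.563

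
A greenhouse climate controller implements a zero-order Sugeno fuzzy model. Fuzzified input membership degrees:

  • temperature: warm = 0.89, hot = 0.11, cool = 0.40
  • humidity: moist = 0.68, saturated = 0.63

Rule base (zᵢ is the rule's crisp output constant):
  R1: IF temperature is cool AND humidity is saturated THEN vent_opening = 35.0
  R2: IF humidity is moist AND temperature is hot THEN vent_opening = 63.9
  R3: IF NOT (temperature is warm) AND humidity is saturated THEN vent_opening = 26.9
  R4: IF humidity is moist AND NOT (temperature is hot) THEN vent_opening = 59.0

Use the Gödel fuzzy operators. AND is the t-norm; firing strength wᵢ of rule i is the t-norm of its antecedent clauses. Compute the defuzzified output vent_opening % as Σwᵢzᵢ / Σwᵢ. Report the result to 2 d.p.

49.31

R1 (z=35.0): cool=0.40, saturated=0.63; AND[min(a, b)] → w = 0.40
R2 (z=63.9): moist=0.68, hot=0.11; AND[min(a, b)] → w = 0.11
R3 (z=26.9): ¬warm=1−0.89=0.11, saturated=0.63; AND[min(a, b)] → w = 0.11
R4 (z=59.0): moist=0.68, ¬hot=1−0.11=0.89; AND[min(a, b)] → w = 0.68
Weighted average = (0.40·35.0 + 0.11·63.9 + 0.11·26.9 + 0.68·59.0) / (0.40 + 0.11 + 0.11 + 0.68)
  = 64.1080 / 1.3000 = 49.31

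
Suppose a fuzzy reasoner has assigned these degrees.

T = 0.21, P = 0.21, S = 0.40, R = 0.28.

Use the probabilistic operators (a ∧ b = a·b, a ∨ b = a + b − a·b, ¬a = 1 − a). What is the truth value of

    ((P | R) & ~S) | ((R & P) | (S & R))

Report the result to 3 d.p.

0.380

P | R = a + b − a·b on (0.2100, 0.2800) = 0.4312
~S = 1 − 0.4000 = 0.6000
(P | R) & ~S = a·b on (0.4312, 0.6000) = 0.2587
R & P = a·b on (0.2800, 0.2100) = 0.0588
S & R = a·b on (0.4000, 0.2800) = 0.1120
(R & P) | (S & R) = a + b − a·b on (0.0588, 0.1120) = 0.1642
((P | R) & ~S) | ((R & P) | (S & R)) = a + b − a·b on (0.2587, 0.1642) = 0.3804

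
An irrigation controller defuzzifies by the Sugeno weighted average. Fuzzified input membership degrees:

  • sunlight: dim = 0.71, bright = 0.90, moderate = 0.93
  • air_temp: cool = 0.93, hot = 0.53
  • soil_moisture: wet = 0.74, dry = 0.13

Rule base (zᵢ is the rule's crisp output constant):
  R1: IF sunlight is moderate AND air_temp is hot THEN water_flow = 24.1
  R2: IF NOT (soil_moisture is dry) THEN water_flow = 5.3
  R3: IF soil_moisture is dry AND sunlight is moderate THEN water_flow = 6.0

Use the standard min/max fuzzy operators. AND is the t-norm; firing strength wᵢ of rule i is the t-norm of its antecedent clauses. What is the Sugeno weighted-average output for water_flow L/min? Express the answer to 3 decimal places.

11.872

R1 (z=24.1): moderate=0.93, hot=0.53; AND[min(a, b)] → w = 0.53
R2 (z=5.3): ¬dry=1−0.13=0.87 → w = 0.87
R3 (z=6.0): dry=0.13, moderate=0.93; AND[min(a, b)] → w = 0.13
Weighted average = (0.53·24.1 + 0.87·5.3 + 0.13·6.0) / (0.53 + 0.87 + 0.13)
  = 18.1640 / 1.5300 = 11.872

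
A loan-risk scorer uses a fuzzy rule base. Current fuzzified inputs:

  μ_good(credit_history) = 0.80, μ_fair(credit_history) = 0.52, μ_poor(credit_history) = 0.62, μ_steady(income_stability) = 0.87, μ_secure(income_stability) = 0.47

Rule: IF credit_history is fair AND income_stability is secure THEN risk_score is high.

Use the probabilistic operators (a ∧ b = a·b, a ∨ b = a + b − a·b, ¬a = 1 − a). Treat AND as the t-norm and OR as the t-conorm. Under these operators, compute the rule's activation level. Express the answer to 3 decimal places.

0.244

firing strength: fair=0.52, secure=0.47; AND[a·b] → w = 0.2444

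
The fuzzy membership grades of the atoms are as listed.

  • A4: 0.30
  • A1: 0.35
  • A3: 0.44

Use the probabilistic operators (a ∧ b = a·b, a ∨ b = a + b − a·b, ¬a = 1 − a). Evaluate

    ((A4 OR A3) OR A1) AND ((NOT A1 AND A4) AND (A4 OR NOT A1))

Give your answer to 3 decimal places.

A4 OR A3 = a + b − a·b on (0.3000, 0.4400) = 0.6080
(A4 OR A3) OR A1 = a + b − a·b on (0.6080, 0.3500) = 0.7452
NOT A1 = 1 − 0.3500 = 0.6500
NOT A1 AND A4 = a·b on (0.6500, 0.3000) = 0.1950
NOT A1 = 1 − 0.3500 = 0.6500
A4 OR NOT A1 = a + b − a·b on (0.3000, 0.6500) = 0.7550
(NOT A1 AND A4) AND (A4 OR NOT A1) = a·b on (0.1950, 0.7550) = 0.1472
((A4 OR A3) OR A1) AND ((NOT A1 AND A4) AND (A4 OR NOT A1)) = a·b on (0.7452, 0.1472) = 0.1097

0.110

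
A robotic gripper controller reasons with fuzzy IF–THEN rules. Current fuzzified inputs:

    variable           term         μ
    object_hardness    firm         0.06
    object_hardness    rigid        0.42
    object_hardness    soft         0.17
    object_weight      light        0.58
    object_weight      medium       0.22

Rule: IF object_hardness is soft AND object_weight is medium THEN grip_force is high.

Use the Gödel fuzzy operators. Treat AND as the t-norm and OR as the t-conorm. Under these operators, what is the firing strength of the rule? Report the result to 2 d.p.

firing strength: soft=0.17, medium=0.22; AND[min(a, b)] → w = 0.17

0.17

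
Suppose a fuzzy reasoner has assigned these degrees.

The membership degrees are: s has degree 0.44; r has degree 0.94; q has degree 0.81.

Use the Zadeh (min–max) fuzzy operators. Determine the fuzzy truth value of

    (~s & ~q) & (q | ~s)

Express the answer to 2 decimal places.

0.19

~s = 1 − 0.44 = 0.56
~q = 1 − 0.81 = 0.19
~s & ~q = min(a, b) on (0.56, 0.19) = 0.19
~s = 1 − 0.44 = 0.56
q | ~s = max(a, b) on (0.81, 0.56) = 0.81
(~s & ~q) & (q | ~s) = min(a, b) on (0.19, 0.81) = 0.19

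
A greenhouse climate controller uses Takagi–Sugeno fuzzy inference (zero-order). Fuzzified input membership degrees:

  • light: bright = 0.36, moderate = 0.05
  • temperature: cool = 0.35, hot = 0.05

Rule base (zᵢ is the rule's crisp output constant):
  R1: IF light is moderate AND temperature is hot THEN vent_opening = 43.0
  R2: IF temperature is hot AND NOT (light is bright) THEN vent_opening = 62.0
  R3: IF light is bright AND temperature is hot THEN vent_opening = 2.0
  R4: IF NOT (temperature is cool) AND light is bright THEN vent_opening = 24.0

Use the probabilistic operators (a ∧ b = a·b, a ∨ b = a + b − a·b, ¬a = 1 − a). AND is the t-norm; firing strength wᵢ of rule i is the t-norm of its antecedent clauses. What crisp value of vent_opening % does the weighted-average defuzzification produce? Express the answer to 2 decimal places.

27.03

R1 (z=43.0): moderate=0.05, hot=0.05; AND[a·b] → w = 0.0025
R2 (z=62.0): hot=0.05, ¬bright=1−0.36=0.64; AND[a·b] → w = 0.0320
R3 (z=2.0): bright=0.36, hot=0.05; AND[a·b] → w = 0.0180
R4 (z=24.0): ¬cool=1−0.35=0.65, bright=0.36; AND[a·b] → w = 0.2340
Weighted average = (0.0025·43.0 + 0.0320·62.0 + 0.0180·2.0 + 0.2340·24.0) / (0.0025 + 0.0320 + 0.0180 + 0.2340)
  = 7.7435 / 0.2865 = 27.03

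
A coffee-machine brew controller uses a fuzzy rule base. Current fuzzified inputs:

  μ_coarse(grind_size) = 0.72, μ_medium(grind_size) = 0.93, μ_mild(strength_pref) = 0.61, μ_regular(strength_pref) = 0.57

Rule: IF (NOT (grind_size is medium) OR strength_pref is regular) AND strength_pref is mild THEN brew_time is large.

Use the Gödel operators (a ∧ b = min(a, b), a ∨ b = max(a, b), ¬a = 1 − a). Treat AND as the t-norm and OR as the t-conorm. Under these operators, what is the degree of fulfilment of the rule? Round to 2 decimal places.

firing strength: (¬medium=1−0.93=0.07 OR regular=0.57) = 0.57; AND[min(a, b)] with mild=0.61 → w = 0.57

0.57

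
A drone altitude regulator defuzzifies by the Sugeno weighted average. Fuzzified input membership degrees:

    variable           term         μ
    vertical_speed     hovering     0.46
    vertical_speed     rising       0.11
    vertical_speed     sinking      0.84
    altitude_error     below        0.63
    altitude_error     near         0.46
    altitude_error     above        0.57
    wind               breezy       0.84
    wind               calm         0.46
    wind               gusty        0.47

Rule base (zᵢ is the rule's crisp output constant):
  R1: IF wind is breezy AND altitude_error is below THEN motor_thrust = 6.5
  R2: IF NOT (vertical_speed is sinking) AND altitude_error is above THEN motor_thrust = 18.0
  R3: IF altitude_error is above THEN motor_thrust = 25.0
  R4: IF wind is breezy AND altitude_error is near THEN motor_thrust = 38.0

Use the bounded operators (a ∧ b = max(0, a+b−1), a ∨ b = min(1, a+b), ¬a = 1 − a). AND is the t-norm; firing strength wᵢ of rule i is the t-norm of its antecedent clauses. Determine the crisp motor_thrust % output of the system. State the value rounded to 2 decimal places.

R1 (z=6.5): breezy=0.84, below=0.63; AND[max(0, a+b−1)] → w = 0.47
R2 (z=18.0): ¬sinking=1−0.84=0.16, above=0.57; AND[max(0, a+b−1)] → w = 0.00
R3 (z=25.0): above=0.57 → w = 0.57
R4 (z=38.0): breezy=0.84, near=0.46; AND[max(0, a+b−1)] → w = 0.30
Weighted average = (0.47·6.5 + 0.00·18.0 + 0.57·25.0 + 0.30·38.0) / (0.47 + 0.00 + 0.57 + 0.30)
  = 28.7050 / 1.3400 = 21.42

21.42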